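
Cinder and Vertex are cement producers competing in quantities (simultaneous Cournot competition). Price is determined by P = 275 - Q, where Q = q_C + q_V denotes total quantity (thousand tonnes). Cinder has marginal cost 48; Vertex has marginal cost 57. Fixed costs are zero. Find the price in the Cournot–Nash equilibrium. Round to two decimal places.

Cinder's profit: π_C = (275 - Q)q_C - (48q_C). Setting ∂π_C/∂q_C = 0: 227 - 2q_C - (q_V) = 0.
Vertex's first-order condition: 218 - 2q_V - (q_C) = 0.
Best responses: q_C = (227 - q_V)/2, q_V = (218 - q_C)/2.
Substituting one into the other gives q_C = 236/3 and q_V = 209/3.
Total output Q = 445/3, so price P = 275 - 445/3 = 380/3.

126.67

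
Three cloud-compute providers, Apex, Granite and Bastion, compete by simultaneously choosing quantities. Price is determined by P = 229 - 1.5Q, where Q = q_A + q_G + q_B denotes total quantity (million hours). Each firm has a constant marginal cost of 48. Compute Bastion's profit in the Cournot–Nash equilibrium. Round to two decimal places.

1365.04

A representative firm's profit is π_i = q_i(229 - 1.5Q) - 48q_i.
First-order condition (treating rivals' output as given): 181 - 3q_i - (3/2)·Σ_{j≠i} q_j = 0.
With identical firms every q_j equals q_i, so Σ_{j≠i} q_j = 2q_i and 181 = 6q_i, giving q_i = 181/6.
Price P = 229 - (3/2)·(181/2) = 373/4.
Bastion's profit: (373/4 - 48)·(181/6) = 1365.0417.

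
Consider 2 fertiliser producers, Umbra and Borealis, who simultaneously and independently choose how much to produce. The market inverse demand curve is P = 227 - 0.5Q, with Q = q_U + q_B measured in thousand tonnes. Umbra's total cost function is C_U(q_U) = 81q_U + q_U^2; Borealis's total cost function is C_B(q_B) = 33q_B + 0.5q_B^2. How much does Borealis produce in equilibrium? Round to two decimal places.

Umbra's profit: π_U = (227 - 0.5Q)q_U - (81q_U + q_U²). Setting ∂π_U/∂q_U = 0: 146 - 3q_U - (1/2)(q_B) = 0.
Borealis's first-order condition: 194 - 2q_B - (1/2)(q_U) = 0.
Best responses: q_U = (146 - (1/2)q_B)/3, q_B = (194 - (1/2)q_U)/2.
Substituting one into the other gives q_U = 780/23 and q_B = 88.5217.

88.52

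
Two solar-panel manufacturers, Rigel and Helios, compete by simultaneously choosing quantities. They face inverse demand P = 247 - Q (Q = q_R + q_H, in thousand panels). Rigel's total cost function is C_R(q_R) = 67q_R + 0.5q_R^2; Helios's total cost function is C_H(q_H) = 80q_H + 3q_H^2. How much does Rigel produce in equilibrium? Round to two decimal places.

Rigel's profit: π_R = (247 - Q)q_R - (67q_R + (1/2)q_R²). Setting ∂π_R/∂q_R = 0: 180 - 3q_R - (q_H) = 0.
Helios's first-order condition: 167 - 8q_H - (q_R) = 0.
Rearranging gives the reaction functions q_R = (180 - q_H)/3 and q_H = (167 - q_R)/8.
Substituting one into the other gives q_R = 1273/23 and q_H = 321/23.

55.35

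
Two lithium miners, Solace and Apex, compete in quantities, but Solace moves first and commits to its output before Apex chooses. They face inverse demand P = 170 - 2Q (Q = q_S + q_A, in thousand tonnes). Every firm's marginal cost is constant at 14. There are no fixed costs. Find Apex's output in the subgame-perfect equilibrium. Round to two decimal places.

Solve by backward induction. Given q_S, the follower Apex maximises π_A = (170 - 2q_S - 2q_A)q_A - 14q_A.
Setting the follower's marginal profit to zero, 156 - 2q_S - 4q_A = 0, i.e. q_A = (156 - 2q_S)/4.
The leader anticipates this reaction. Substituting into P = 170 - 2Q gives P = 92 - q_S, so π_S = (92 - q_S)q_S - 14q_S.
The leader's first-order condition 78 - 2q_S = 0 yields q_S = 39.
Then q_A = (156 - 2·39)/4 = 39/2.

19.50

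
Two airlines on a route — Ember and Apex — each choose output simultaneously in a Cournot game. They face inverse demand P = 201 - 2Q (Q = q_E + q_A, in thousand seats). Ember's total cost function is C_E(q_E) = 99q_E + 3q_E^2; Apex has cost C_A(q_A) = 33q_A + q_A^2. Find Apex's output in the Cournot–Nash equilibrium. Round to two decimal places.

26.36

Ember's profit: π_E = (201 - 2Q)q_E - (99q_E + 3q_E²). Setting ∂π_E/∂q_E = 0: 102 - 10q_E - 2(q_A) = 0.
Apex's profit: π_A = (201 - 2Q)q_A - (33q_A + q_A²). Setting ∂π_A/∂q_A = 0: 168 - 6q_A - 2(q_E) = 0.
So q_E = (102 - 2q_A)/10 and q_A = (168 - 2q_E)/6.
Solving the pair: q_E = 69/14, q_A = 369/14.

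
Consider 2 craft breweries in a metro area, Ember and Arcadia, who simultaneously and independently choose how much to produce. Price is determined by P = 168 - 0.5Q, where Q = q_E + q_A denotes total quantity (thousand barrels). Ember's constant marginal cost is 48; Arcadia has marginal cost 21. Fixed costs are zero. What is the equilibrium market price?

79

Ember's profit: π_E = (168 - 0.5Q)q_E - (48q_E). Setting ∂π_E/∂q_E = 0: 120 - q_E - (1/2)(q_A) = 0.
Arcadia's profit: π_A = (168 - 0.5Q)q_A - (21q_A). Setting ∂π_A/∂q_A = 0: 147 - q_A - (1/2)(q_E) = 0.
So q_E = (120 - (1/2)q_A) and q_A = (147 - (1/2)q_E).
Solving the pair: q_E = 62, q_A = 116.
Total output Q = 178, so price P = 168 - (1/2)·178 = 79.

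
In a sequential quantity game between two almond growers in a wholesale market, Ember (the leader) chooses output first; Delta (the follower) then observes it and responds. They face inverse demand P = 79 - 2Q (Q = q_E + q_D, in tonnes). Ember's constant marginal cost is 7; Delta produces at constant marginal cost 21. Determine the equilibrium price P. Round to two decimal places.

28.50

Solve by backward induction. Given q_E, the follower Delta maximises π_D = (79 - 2q_E - 2q_D)q_D - 21q_D.
Follower FOC: 58 - 2q_E - 4q_D = 0, so q_D(q_E) = (58 - 2q_E)/4.
The leader anticipates this reaction. Substituting into P = 79 - 2Q gives P = 50 - q_E, so π_E = (50 - q_E)q_E - 7q_E.
Maximising: ∂π_E/∂q_E = 43 - 2q_E = 0, giving q_E = 43/2.
Then q_D = (58 - 2·(43/2))/4 = 15/4.
Total output Q = 101/4, so price P = 79 - 2·(101/4) = 57/2.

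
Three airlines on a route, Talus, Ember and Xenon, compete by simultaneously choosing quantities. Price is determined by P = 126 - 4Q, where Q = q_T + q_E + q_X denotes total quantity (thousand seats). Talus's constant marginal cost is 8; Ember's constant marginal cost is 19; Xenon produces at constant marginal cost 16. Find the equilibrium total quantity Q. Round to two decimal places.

Talus's profit: π_T = (126 - 4Q)q_T - (8q_T). Setting ∂π_T/∂q_T = 0: 118 - 8q_T - 4(q_E + q_X) = 0.
Ember's first-order condition: 107 - 8q_E - 4(q_T + q_X) = 0.
Xenon's first-order condition: 110 - 8q_X - 4(q_T + q_E) = 0.
Summing all 3 equations gives 335 − 16Q = 0, hence Q = 335/16.
Back-substituting: q_T = (118 − 335/4)/4 = 137/16, q_E = (107 − 335/4)/4 = 93/16, q_X = (110 − 335/4)/4 = 105/16.
Total output Q = 137/16 + 93/16 + 105/16 = 335/16.

20.94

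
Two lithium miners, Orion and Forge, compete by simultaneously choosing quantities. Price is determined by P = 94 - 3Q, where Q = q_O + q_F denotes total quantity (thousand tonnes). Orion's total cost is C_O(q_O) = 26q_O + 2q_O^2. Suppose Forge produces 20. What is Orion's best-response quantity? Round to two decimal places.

0.80

With the rival's output fixed at 20, Orion's profit is π_O = (94 - 3·20 - 3q_O)q_O - (26q_O + 2q_O²) = (34 - 3q_O)q_O - (26q_O + 2q_O²).
∂π_O/∂q_O = 8 - 10q_O = 0, so q_O = 4/5.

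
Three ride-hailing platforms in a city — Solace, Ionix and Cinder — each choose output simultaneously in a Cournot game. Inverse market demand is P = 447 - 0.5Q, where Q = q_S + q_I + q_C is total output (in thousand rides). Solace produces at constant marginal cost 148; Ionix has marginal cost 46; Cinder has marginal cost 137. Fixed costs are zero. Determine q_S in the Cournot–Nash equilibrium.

Solace's profit: π_S = (447 - 0.5Q)q_S - (148q_S). Setting ∂π_S/∂q_S = 0: 299 - q_S - (1/2)(q_I + q_C) = 0.
Ionix's first-order condition: 401 - q_I - (1/2)(q_S + q_C) = 0.
Cinder's first-order condition: 310 - q_C - (1/2)(q_S + q_I) = 0.
Adding the 3 conditions: 1010 − Q − Q = 0, i.e. Q = 505.
Back-substituting: q_S = (299 − 505/2)/(1/2) = 93, q_I = (401 − 505/2)/(1/2) = 297, q_C = (310 − 505/2)/(1/2) = 115.

93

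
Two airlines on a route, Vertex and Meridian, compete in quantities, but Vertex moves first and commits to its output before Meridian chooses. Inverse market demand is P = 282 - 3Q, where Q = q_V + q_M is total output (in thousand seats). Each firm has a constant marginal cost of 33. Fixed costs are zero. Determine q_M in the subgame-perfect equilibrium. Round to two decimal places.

The follower Meridian best-responds to any q_V: π_M = (282 - 3Q)q_M - 33q_M.
∂π_M/∂q_M = 249 - 3q_V - 6q_M = 0 gives the reaction function q_M = (249 - 3q_V)/6.
The leader anticipates this reaction. Substituting into P = 282 - 3Q gives P = 315/2 - (3/2)q_V, so π_V = (315/2 - (3/2)q_V)q_V - 33q_V.
Maximising: ∂π_V/∂q_V = 249/2 - 3q_V = 0, giving q_V = 83/2.
Then q_M = (249 - 3·(83/2))/6 = 83/4.

20.75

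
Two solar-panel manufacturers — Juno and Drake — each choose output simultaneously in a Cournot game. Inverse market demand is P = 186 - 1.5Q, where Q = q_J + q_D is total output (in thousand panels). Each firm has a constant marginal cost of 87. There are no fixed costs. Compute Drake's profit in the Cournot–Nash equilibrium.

Each firm earns π_i = (186 - 1.5Q)q_i - 87q_i.
Setting ∂π_i/∂q_i = 0 with rivals' quantities fixed: 99 - 3q_i - (3/2)q_j = 0.
By symmetry each firm produces the same amount; substituting q_j = q_i yields q_i = 99/(9/2) = 22.
Price P = 186 - (3/2)·44 = 120.
Drake's profit: (120 - 87)·22 = 726.

726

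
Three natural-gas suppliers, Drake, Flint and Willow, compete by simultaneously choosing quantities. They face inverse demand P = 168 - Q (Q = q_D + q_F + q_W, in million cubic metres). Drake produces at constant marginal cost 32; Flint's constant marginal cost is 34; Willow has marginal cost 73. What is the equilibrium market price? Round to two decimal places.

Drake's profit: π_D = (168 - Q)q_D - (32q_D). Setting ∂π_D/∂q_D = 0: 136 - 2q_D - (q_F + q_W) = 0.
Flint's first-order condition: 134 - 2q_F - (q_D + q_W) = 0.
Willow's first-order condition: 95 - 2q_W - (q_D + q_F) = 0.
Adding the 3 first-order conditions: 365 − 4Q = 0, so Q = 365/4.
Back-substituting: q_D = (136 − 365/4) = 179/4, q_F = (134 − 365/4) = 171/4, q_W = (95 − 365/4) = 15/4.
Total output Q = 365/4, so price P = 168 - 365/4 = 307/4.

76.75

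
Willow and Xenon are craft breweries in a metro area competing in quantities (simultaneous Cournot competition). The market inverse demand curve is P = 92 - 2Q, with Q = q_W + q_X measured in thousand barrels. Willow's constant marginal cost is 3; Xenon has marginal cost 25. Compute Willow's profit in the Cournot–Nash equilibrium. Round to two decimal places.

684.50

Willow's profit: π_W = (92 - 2Q)q_W - (3q_W). Setting ∂π_W/∂q_W = 0: 89 - 4q_W - 2(q_X) = 0.
Xenon's first-order condition: 67 - 4q_X - 2(q_W) = 0.
So q_W = (89 - 2q_X)/4 and q_X = (67 - 2q_W)/4.
Substituting one into the other gives q_W = 37/2 and q_X = 15/2.
Price P = 92 - 2·26 = 40.
Willow's profit: (40 - 3)·(37/2) = 1369/2.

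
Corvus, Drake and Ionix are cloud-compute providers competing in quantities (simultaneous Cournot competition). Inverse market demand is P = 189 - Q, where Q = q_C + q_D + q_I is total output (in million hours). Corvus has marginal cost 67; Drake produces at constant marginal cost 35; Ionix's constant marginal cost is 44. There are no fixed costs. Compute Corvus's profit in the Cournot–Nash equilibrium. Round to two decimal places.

280.56

Corvus's profit: π_C = (189 - Q)q_C - (67q_C). Setting ∂π_C/∂q_C = 0: 122 - 2q_C - (q_D + q_I) = 0.
Drake's first-order condition: 154 - 2q_D - (q_C + q_I) = 0.
Ionix's first-order condition: 145 - 2q_I - (q_C + q_D) = 0.
Adding the 3 first-order conditions: 421 − 4Q = 0, so Q = 421/4.
Back-substituting: q_C = (122 − 421/4) = 67/4, q_D = (154 − 421/4) = 195/4, q_I = (145 − 421/4) = 159/4.
Price P = 189 - 421/4 = 335/4.
Corvus's profit: (335/4 - 67)·(67/4) = 280.5625.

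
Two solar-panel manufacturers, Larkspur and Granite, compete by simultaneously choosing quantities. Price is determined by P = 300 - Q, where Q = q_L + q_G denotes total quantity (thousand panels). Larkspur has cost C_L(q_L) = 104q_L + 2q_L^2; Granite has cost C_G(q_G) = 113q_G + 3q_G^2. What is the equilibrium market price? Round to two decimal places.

250.91

Larkspur's profit: π_L = (300 - Q)q_L - (104q_L + 2q_L²). Setting ∂π_L/∂q_L = 0: 196 - 6q_L - (q_G) = 0.
Granite's profit: π_G = (300 - Q)q_G - (113q_G + 3q_G²). Setting ∂π_G/∂q_G = 0: 187 - 8q_G - (q_L) = 0.
So q_L = (196 - q_G)/6 and q_G = (187 - q_L)/8.
Substituting one into the other gives q_L = 1381/47 and q_G = 926/47.
Total output Q = 49.0851, so price P = 300 - 49.0851 = 250.9149.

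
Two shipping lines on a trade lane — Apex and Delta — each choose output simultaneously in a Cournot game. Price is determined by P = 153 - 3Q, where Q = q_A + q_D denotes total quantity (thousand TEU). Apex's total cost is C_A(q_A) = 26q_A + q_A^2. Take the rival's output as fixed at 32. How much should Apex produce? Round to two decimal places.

3.88

With the rival's output fixed at 32, Apex's profit is π_A = (153 - 3·32 - 3q_A)q_A - (26q_A + q_A²) = (57 - 3q_A)q_A - (26q_A + q_A²).
∂π_A/∂q_A = 31 - 8q_A = 0, so q_A = 31/8.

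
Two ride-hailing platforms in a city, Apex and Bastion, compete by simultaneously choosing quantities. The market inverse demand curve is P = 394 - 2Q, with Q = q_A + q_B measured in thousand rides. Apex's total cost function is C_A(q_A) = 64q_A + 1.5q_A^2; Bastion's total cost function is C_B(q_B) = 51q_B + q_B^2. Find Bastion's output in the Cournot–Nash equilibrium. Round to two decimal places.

45.82

Apex's profit: π_A = (394 - 2Q)q_A - (64q_A + (3/2)q_A²). Setting ∂π_A/∂q_A = 0: 330 - 7q_A - 2(q_B) = 0.
Bastion's profit: π_B = (394 - 2Q)q_B - (51q_B + q_B²). Setting ∂π_B/∂q_B = 0: 343 - 6q_B - 2(q_A) = 0.
Best responses: q_A = (330 - 2q_B)/7, q_B = (343 - 2q_A)/6.
Solving the pair: q_A = 647/19, q_B = 1741/38.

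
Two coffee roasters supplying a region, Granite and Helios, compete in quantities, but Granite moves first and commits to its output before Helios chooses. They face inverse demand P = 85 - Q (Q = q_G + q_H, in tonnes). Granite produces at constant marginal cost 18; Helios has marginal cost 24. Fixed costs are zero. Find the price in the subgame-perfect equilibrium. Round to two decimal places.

The follower Helios best-responds to any q_G: π_H = (85 - Q)q_H - 24q_H.
∂π_H/∂q_H = 61 - q_G - 2q_H = 0 gives the reaction function q_H = (61 - q_G)/2.
The leader anticipates this reaction. Substituting into P = 85 - Q gives P = 109/2 - (1/2)q_G, so π_G = (109/2 - (1/2)q_G)q_G - 18q_G.
Maximising: ∂π_G/∂q_G = 73/2 - q_G = 0, giving q_G = 73/2.
Then q_H = (61 - 73/2)/2 = 49/4.
Total output Q = 195/4, so price P = 85 - 195/4 = 145/4.

36.25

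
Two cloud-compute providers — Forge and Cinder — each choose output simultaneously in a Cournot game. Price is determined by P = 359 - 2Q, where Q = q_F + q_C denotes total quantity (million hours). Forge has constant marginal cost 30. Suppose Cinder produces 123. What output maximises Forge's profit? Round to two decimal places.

With the rival's output fixed at 123, Forge's profit is π_F = (359 - 2·123 - 2q_F)q_F - (30q_F) = (113 - 2q_F)q_F - (30q_F).
∂π_F/∂q_F = 83 - 4q_F = 0, so q_F = 83/4.

20.75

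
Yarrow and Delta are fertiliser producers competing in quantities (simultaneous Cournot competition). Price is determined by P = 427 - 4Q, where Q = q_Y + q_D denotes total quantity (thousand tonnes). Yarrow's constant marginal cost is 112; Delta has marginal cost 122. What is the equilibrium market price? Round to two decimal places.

Yarrow's profit: π_Y = (427 - 4Q)q_Y - (112q_Y). Setting ∂π_Y/∂q_Y = 0: 315 - 8q_Y - 4(q_D) = 0.
Delta's first-order condition: 305 - 8q_D - 4(q_Y) = 0.
Rearranging gives the reaction functions q_Y = (315 - 4q_D)/8 and q_D = (305 - 4q_Y)/8.
Solving the pair: q_Y = 325/12, q_D = 295/12.
Total output Q = 155/3, so price P = 427 - 4·(155/3) = 661/3.

220.33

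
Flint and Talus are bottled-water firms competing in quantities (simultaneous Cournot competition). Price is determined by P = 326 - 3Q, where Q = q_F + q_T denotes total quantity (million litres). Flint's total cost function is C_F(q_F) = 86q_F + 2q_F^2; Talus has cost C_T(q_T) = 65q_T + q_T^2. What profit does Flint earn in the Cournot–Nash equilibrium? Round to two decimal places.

1282.25

Flint's profit: π_F = (326 - 3Q)q_F - (86q_F + 2q_F²). Setting ∂π_F/∂q_F = 0: 240 - 10q_F - 3(q_T) = 0.
Talus's first-order condition: 261 - 8q_T - 3(q_F) = 0.
Rearranging gives the reaction functions q_F = (240 - 3q_T)/10 and q_T = (261 - 3q_F)/8.
Solving the pair: q_F = 1137/71, q_T = 1890/71.
Price P = 326 - 3·42.6338 = 198.0986.
Flint's profit: 198.0986·(1137/71) - 86·(1137/71) - 2(1137/71)² = 1282.2545.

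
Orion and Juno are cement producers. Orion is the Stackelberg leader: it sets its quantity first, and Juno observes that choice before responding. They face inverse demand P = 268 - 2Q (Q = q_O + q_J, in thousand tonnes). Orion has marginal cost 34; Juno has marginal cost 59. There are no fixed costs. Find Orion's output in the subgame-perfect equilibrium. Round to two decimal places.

64.75

The follower Juno best-responds to any q_O: π_J = (268 - 2Q)q_J - 59q_J.
∂π_J/∂q_J = 209 - 2q_O - 4q_J = 0 gives the reaction function q_J = (209 - 2q_O)/4.
Orion substitutes q_J(q_O) into its own profit: π_O = q_O(268 - 2q_O - (209 - 2q_O)/2) - 34q_O = (327/2 - q_O)q_O - 34q_O.
The leader's first-order condition 259/2 - 2q_O = 0 yields q_O = 259/4.
Then q_J = (209 - 2·(259/4))/4 = 159/8.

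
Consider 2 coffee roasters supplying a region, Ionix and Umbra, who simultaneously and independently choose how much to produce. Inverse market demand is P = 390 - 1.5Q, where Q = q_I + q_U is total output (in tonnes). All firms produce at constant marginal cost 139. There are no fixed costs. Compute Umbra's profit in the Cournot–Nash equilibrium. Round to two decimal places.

4666.74

Each firm earns π_i = (390 - 1.5Q)q_i - 139q_i.
First-order condition (treating rivals' output as given): 251 - 3q_i - (3/2)q_j = 0.
With identical firms every q_j equals q_i, so q_j = q_i and 251 = (9/2)q_i, giving q_i = 502/9.
Price P = 390 - (3/2)·(1004/9) = 668/3.
Umbra's profit: (668/3 - 139)·(502/9) = 4666.7407.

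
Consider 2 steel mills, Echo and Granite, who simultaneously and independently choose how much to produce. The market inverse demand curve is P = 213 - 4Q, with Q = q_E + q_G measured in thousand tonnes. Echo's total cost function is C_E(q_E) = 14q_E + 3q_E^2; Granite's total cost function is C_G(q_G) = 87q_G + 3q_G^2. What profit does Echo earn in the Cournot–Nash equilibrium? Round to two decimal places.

1125.08

Echo's profit: π_E = (213 - 4Q)q_E - (14q_E + 3q_E²). Setting ∂π_E/∂q_E = 0: 199 - 14q_E - 4(q_G) = 0.
Granite's first-order condition: 126 - 14q_G - 4(q_E) = 0.
So q_E = (199 - 4q_G)/14 and q_G = (126 - 4q_E)/14.
Solving the pair: q_E = 1141/90, q_G = 242/45.
Price P = 213 - 4·(325/18) = 1267/9.
Echo's profit: (1267/9)·(1141/90) - 14·(1141/90) - 3(1141/90)² = 1125.0823.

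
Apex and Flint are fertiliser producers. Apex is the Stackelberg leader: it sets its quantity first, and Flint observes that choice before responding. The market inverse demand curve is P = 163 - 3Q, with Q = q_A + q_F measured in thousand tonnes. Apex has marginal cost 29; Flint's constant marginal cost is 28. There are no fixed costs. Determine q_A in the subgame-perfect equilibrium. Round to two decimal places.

Solve by backward induction. Given q_A, the follower Flint maximises π_F = (163 - 3q_A - 3q_F)q_F - 28q_F.
∂π_F/∂q_F = 135 - 3q_A - 6q_F = 0 gives the reaction function q_F = (135 - 3q_A)/6.
The leader anticipates this reaction. Substituting into P = 163 - 3Q gives P = 191/2 - (3/2)q_A, so π_A = (191/2 - (3/2)q_A)q_A - 29q_A.
Maximising: ∂π_A/∂q_A = 133/2 - 3q_A = 0, giving q_A = 133/6.
Then q_F = (135 - 3·(133/6))/6 = 137/12.

22.17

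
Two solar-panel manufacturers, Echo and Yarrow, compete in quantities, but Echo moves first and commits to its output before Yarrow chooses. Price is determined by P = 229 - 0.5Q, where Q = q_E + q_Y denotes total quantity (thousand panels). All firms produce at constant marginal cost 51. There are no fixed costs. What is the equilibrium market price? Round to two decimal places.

95.50

Solve by backward induction. Given q_E, the follower Yarrow maximises π_Y = (229 - (1/2)q_E - (1/2)q_Y)q_Y - 51q_Y.
∂π_Y/∂q_Y = 178 - (1/2)q_E - q_Y = 0 gives the reaction function q_Y = (178 - (1/2)q_E).
The leader anticipates this reaction. Substituting into P = 229 - 0.5Q gives P = 140 - (1/4)q_E, so π_E = (140 - (1/4)q_E)q_E - 51q_E.
Maximising: ∂π_E/∂q_E = 89 - (1/2)q_E = 0, giving q_E = 178.
Then q_Y = (178 - (1/2)·178) = 89.
Total output Q = 267, so price P = 229 - (1/2)·267 = 191/2.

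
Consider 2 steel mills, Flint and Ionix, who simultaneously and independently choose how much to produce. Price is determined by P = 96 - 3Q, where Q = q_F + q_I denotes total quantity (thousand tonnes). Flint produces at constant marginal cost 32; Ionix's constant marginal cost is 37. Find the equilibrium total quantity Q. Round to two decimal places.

13.67

Flint's profit: π_F = (96 - 3Q)q_F - (32q_F). Setting ∂π_F/∂q_F = 0: 64 - 6q_F - 3(q_I) = 0.
Ionix's profit: π_I = (96 - 3Q)q_I - (37q_I). Setting ∂π_I/∂q_I = 0: 59 - 6q_I - 3(q_F) = 0.
Best responses: q_F = (64 - 3q_I)/6, q_I = (59 - 3q_F)/6.
Solving the pair: q_F = 23/3, q_I = 6.
Total output Q = 23/3 + 6 = 41/3.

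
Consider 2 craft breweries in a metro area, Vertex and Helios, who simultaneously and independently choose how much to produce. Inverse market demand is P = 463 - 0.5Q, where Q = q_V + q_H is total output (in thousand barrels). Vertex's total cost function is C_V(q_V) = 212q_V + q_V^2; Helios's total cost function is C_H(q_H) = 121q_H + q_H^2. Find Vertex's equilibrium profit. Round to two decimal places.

6636.23

Vertex's profit: π_V = (463 - 0.5Q)q_V - (212q_V + q_V²). Setting ∂π_V/∂q_V = 0: 251 - 3q_V - (1/2)(q_H) = 0.
Helios's first-order condition: 342 - 3q_H - (1/2)(q_V) = 0.
Rearranging gives the reaction functions q_V = (251 - (1/2)q_H)/3 and q_H = (342 - (1/2)q_V)/3.
Substituting one into the other gives q_V = 66.5143 and q_H = 102.9143.
Price P = 463 - (1/2)·(1186/7) = 378.2857.
Vertex's profit: 378.2857·66.5143 - 212·66.5143 - 66.5143² = 6636.2253.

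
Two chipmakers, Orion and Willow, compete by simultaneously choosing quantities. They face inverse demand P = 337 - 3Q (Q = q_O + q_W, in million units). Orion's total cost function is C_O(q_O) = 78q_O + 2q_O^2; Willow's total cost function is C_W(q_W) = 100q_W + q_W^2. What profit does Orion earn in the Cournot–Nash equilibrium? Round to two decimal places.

Orion's profit: π_O = (337 - 3Q)q_O - (78q_O + 2q_O²). Setting ∂π_O/∂q_O = 0: 259 - 10q_O - 3(q_W) = 0.
Willow's first-order condition: 237 - 8q_W - 3(q_O) = 0.
Rearranging gives the reaction functions q_O = (259 - 3q_W)/10 and q_W = (237 - 3q_O)/8.
Substituting one into the other gives q_O = 1361/71 and q_W = 1593/71.
Price P = 337 - 3·41.6056 = 212.1831.
Orion's profit: 212.1831·(1361/71) - 78·(1361/71) - 2(1361/71)² = 1837.2555.

1837.26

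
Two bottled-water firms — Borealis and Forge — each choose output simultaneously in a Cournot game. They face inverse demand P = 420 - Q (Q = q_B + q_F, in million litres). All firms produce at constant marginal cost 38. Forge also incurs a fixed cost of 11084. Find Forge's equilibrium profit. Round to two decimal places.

A representative firm's profit is π_i = q_i(420 - Q) - 38q_i.
Setting ∂π_i/∂q_i = 0 with rivals' quantities fixed: 382 - 2q_i - q_j = 0.
By symmetry each firm produces the same amount; substituting q_j = q_i yields q_i = 382/3.
Price P = 420 - 764/3 = 496/3.
Forge's profit: (496/3 - 38)·(382/3) - 11084 = 5129.7778.

5129.78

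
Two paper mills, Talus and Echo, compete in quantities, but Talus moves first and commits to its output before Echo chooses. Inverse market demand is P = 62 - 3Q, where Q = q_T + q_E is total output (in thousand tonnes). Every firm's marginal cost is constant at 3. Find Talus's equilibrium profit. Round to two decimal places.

145.04

Solve by backward induction. Given q_T, the follower Echo maximises π_E = (62 - 3q_T - 3q_E)q_E - 3q_E.
Setting the follower's marginal profit to zero, 59 - 3q_T - 6q_E = 0, i.e. q_E = (59 - 3q_T)/6.
Talus substitutes q_E(q_T) into its own profit: π_T = q_T(62 - 3q_T - (59 - 3q_T)/2) - 3q_T = (65/2 - (3/2)q_T)q_T - 3q_T.
Maximising: ∂π_T/∂q_T = 59/2 - 3q_T = 0, giving q_T = 59/6.
Then q_E = (59 - 3·(59/6))/6 = 59/12.
Price P = 62 - 3·(59/4) = 71/4.
Talus's profit: (71/4 - 3)·(59/6) = 145.0417.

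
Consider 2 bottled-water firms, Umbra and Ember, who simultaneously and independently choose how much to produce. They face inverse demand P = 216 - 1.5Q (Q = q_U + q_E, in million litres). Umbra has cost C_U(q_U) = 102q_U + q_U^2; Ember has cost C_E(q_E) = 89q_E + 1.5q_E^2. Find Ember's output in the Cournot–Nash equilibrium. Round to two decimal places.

16.72

Umbra's profit: π_U = (216 - 1.5Q)q_U - (102q_U + q_U²). Setting ∂π_U/∂q_U = 0: 114 - 5q_U - (3/2)(q_E) = 0.
Ember's profit: π_E = (216 - 1.5Q)q_E - (89q_E + (3/2)q_E²). Setting ∂π_E/∂q_E = 0: 127 - 6q_E - (3/2)(q_U) = 0.
Best responses: q_U = (114 - (3/2)q_E)/5, q_E = (127 - (3/2)q_U)/6.
Solving the pair: q_U = 658/37, q_E = 1856/111.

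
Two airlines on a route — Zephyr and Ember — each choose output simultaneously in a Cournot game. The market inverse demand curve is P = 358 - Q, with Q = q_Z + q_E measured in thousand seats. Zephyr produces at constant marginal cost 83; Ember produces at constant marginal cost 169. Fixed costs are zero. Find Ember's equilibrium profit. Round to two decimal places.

Zephyr's profit: π_Z = (358 - Q)q_Z - (83q_Z). Setting ∂π_Z/∂q_Z = 0: 275 - 2q_Z - (q_E) = 0.
Ember's first-order condition: 189 - 2q_E - (q_Z) = 0.
Rearranging gives the reaction functions q_Z = (275 - q_E)/2 and q_E = (189 - q_Z)/2.
Solving the pair: q_Z = 361/3, q_E = 103/3.
Price P = 358 - 464/3 = 610/3.
Ember's profit: (610/3 - 169)·(103/3) = 1178.7778.

1178.78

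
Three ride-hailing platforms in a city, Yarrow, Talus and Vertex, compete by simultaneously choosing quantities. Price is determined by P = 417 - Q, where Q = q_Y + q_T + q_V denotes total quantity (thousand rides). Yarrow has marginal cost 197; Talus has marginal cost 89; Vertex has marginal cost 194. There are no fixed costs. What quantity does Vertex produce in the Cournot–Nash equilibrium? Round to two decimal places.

Yarrow's profit: π_Y = (417 - Q)q_Y - (197q_Y). Setting ∂π_Y/∂q_Y = 0: 220 - 2q_Y - (q_T + q_V) = 0.
Talus's first-order condition: 328 - 2q_T - (q_Y + q_V) = 0.
Vertex's profit: π_V = (417 - Q)q_V - (194q_V). Setting ∂π_V/∂q_V = 0: 223 - 2q_V - (q_Y + q_T) = 0.
Summing all 3 equations gives 771 − 4Q = 0, hence Q = 771/4.
Back-substituting: q_Y = (220 − 771/4) = 109/4, q_T = (328 − 771/4) = 541/4, q_V = (223 − 771/4) = 121/4.

30.25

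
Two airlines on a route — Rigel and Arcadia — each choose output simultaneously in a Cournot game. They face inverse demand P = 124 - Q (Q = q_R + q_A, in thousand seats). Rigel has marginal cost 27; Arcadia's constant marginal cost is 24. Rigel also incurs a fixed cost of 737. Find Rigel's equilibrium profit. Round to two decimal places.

Rigel's profit: π_R = (124 - Q)q_R - (27q_R). Setting ∂π_R/∂q_R = 0: 97 - 2q_R - (q_A) = 0.
Arcadia's first-order condition: 100 - 2q_A - (q_R) = 0.
Best responses: q_R = (97 - q_A)/2, q_A = (100 - q_R)/2.
Substituting one into the other gives q_R = 94/3 and q_A = 103/3.
Price P = 124 - 197/3 = 175/3.
Rigel's profit: (175/3 - 27)·(94/3) - 737 = 244.7778.

244.78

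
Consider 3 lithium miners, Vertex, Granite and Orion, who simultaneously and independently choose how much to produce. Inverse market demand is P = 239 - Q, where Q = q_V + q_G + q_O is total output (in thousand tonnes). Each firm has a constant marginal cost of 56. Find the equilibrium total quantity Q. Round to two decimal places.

137.25

Each firm earns π_i = (239 - Q)q_i - 56q_i.
Setting ∂π_i/∂q_i = 0 with rivals' quantities fixed: 183 - 2q_i - Σ_{j≠i} q_j = 0.
With identical firms every q_j equals q_i, so Σ_{j≠i} q_j = 2q_i and 183 = 4q_i, giving q_i = 183/4.
Total output Q = 183/4 + 183/4 + 183/4 = 549/4.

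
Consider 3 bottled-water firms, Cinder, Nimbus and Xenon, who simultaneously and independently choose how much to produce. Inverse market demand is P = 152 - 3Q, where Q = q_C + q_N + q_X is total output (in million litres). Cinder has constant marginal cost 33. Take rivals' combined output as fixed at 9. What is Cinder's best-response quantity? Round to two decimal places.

With rivals' combined output fixed at 9, Cinder's profit is π_C = (152 - 3·9 - 3q_C)q_C - (33q_C) = (125 - 3q_C)q_C - (33q_C).
∂π_C/∂q_C = 92 - 6q_C = 0, so q_C = 46/3.

15.33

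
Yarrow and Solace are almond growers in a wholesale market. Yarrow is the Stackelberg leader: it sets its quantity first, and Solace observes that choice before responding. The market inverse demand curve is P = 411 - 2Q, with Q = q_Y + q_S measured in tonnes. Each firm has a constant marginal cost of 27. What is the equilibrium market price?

123

Solve by backward induction. Given q_Y, the follower Solace maximises π_S = (411 - 2q_Y - 2q_S)q_S - 27q_S.
Setting the follower's marginal profit to zero, 384 - 2q_Y - 4q_S = 0, i.e. q_S = (384 - 2q_Y)/4.
The leader anticipates this reaction. Substituting into P = 411 - 2Q gives P = 219 - q_Y, so π_Y = (219 - q_Y)q_Y - 27q_Y.
Leader FOC: 192 - 2q_Y = 0, so q_Y = 96.
Then q_S = (384 - 2·96)/4 = 48.
Total output Q = 144, so price P = 411 - 2·144 = 123.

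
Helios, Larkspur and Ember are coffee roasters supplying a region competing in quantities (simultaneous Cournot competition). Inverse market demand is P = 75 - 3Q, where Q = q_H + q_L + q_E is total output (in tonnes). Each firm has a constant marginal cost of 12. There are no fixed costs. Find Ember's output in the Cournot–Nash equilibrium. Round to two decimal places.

5.25

Each firm earns π_i = (75 - 3Q)q_i - 12q_i.
Setting ∂π_i/∂q_i = 0 with rivals' quantities fixed: 63 - 6q_i - 3·Σ_{j≠i} q_j = 0.
With identical firms every q_j equals q_i, so Σ_{j≠i} q_j = 2q_i and 63 = 12q_i, giving q_i = 21/4.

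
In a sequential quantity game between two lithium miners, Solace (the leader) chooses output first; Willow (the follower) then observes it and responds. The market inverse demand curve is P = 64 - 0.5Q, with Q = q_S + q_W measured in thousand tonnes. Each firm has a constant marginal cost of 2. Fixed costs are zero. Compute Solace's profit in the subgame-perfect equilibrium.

Solve by backward induction. Given q_S, the follower Willow maximises π_W = (64 - (1/2)q_S - (1/2)q_W)q_W - 2q_W.
∂π_W/∂q_W = 62 - (1/2)q_S - q_W = 0 gives the reaction function q_W = (62 - (1/2)q_S).
Solace substitutes q_W(q_S) into its own profit: π_S = q_S(64 - (1/2)q_S - (62 - (1/2)q_S)/2) - 2q_S = (33 - (1/4)q_S)q_S - 2q_S.
The leader's first-order condition 31 - (1/2)q_S = 0 yields q_S = 62.
Then q_W = (62 - (1/2)·62) = 31.
Price P = 64 - (1/2)·93 = 35/2.
Solace's profit: (35/2 - 2)·62 = 961.

961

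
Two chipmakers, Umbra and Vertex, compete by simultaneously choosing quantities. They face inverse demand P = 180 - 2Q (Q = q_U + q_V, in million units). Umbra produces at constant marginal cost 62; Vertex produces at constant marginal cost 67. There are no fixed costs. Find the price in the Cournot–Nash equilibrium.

103

Umbra's profit: π_U = (180 - 2Q)q_U - (62q_U). Setting ∂π_U/∂q_U = 0: 118 - 4q_U - 2(q_V) = 0.
Vertex's profit: π_V = (180 - 2Q)q_V - (67q_V). Setting ∂π_V/∂q_V = 0: 113 - 4q_V - 2(q_U) = 0.
Best responses: q_U = (118 - 2q_V)/4, q_V = (113 - 2q_U)/4.
Substituting one into the other gives q_U = 41/2 and q_V = 18.
Total output Q = 77/2, so price P = 180 - 2·(77/2) = 103.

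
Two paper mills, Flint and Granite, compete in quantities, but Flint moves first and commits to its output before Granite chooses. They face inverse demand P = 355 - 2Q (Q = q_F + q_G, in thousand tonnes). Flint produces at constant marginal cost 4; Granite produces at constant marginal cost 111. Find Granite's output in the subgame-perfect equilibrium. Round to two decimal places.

3.75

The follower Granite best-responds to any q_F: π_G = (355 - 2Q)q_G - 111q_G.
Follower FOC: 244 - 2q_F - 4q_G = 0, so q_G(q_F) = (244 - 2q_F)/4.
Flint substitutes q_G(q_F) into its own profit: π_F = q_F(355 - 2q_F - (244 - 2q_F)/2) - 4q_F = (233 - q_F)q_F - 4q_F.
Maximising: ∂π_F/∂q_F = 229 - 2q_F = 0, giving q_F = 229/2.
Then q_G = (244 - 2·(229/2))/4 = 15/4.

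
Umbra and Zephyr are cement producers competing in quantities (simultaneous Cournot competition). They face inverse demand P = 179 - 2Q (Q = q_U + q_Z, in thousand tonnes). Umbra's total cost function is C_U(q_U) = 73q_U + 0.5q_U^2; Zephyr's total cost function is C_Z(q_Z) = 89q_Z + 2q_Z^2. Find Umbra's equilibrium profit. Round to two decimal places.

Umbra's profit: π_U = (179 - 2Q)q_U - (73q_U + (1/2)q_U²). Setting ∂π_U/∂q_U = 0: 106 - 5q_U - 2(q_Z) = 0.
Zephyr's profit: π_Z = (179 - 2Q)q_Z - (89q_Z + 2q_Z²). Setting ∂π_Z/∂q_Z = 0: 90 - 8q_Z - 2(q_U) = 0.
So q_U = (106 - 2q_Z)/5 and q_Z = (90 - 2q_U)/8.
Solving the pair: q_U = 167/9, q_Z = 119/18.
Price P = 179 - 2·(151/6) = 386/3.
Umbra's profit: (386/3)·(167/9) - 73·(167/9) - (1/2)(167/9)² = 860.7716.

860.77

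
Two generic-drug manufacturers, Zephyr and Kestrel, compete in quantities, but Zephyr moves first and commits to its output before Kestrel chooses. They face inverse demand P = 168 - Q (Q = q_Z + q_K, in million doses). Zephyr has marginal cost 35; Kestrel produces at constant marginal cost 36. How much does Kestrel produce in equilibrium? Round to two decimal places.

Solve by backward induction. Given q_Z, the follower Kestrel maximises π_K = (168 - q_Z - q_K)q_K - 36q_K.
∂π_K/∂q_K = 132 - q_Z - 2q_K = 0 gives the reaction function q_K = (132 - q_Z)/2.
Zephyr substitutes q_K(q_Z) into its own profit: π_Z = q_Z(168 - q_Z - (132 - q_Z)/2) - 35q_Z = (102 - (1/2)q_Z)q_Z - 35q_Z.
Maximising: ∂π_Z/∂q_Z = 67 - q_Z = 0, giving q_Z = 67.
Then q_K = (132 - 67)/2 = 65/2.

32.50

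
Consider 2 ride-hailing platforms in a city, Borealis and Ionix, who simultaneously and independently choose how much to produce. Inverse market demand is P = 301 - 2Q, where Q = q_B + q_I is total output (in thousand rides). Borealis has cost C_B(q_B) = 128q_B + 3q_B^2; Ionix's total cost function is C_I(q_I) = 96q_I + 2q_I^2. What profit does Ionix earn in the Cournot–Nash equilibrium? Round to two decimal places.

Borealis's profit: π_B = (301 - 2Q)q_B - (128q_B + 3q_B²). Setting ∂π_B/∂q_B = 0: 173 - 10q_B - 2(q_I) = 0.
Ionix's first-order condition: 205 - 8q_I - 2(q_B) = 0.
So q_B = (173 - 2q_I)/10 and q_I = (205 - 2q_B)/8.
Solving the pair: q_B = 487/38, q_I = 426/19.
Price P = 301 - 2·(1339/38) = 230.5263.
Ionix's profit: 230.5263·(426/19) - 96·(426/19) - 2(426/19)² = 2010.8144.

2010.81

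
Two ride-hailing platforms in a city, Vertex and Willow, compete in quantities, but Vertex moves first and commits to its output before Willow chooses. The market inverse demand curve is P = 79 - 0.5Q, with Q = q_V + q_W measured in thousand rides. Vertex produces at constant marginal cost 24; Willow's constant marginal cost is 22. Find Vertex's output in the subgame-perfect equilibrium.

The follower Willow best-responds to any q_V: π_W = (79 - 0.5Q)q_W - 22q_W.
Follower FOC: 57 - (1/2)q_V - q_W = 0, so q_W(q_V) = (57 - (1/2)q_V).
Vertex substitutes q_W(q_V) into its own profit: π_V = q_V(79 - (1/2)q_V - (57 - (1/2)q_V)/2) - 24q_V = (101/2 - (1/4)q_V)q_V - 24q_V.
The leader's first-order condition 53/2 - (1/2)q_V = 0 yields q_V = 53.
Then q_W = (57 - (1/2)·53) = 61/2.

53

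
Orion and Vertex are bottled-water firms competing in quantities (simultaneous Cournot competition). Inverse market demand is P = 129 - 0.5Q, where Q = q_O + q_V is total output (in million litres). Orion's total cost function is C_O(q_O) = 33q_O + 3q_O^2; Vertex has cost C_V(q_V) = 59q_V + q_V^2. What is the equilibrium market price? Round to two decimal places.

112.25

Orion's profit: π_O = (129 - 0.5Q)q_O - (33q_O + 3q_O²). Setting ∂π_O/∂q_O = 0: 96 - 7q_O - (1/2)(q_V) = 0.
Vertex's first-order condition: 70 - 3q_V - (1/2)(q_O) = 0.
Best responses: q_O = (96 - (1/2)q_V)/7, q_V = (70 - (1/2)q_O)/3.
Solving the pair: q_O = 1012/83, q_V = 1768/83.
Total output Q = 33.4940, so price P = 129 - (1/2)·33.4940 = 112.2530.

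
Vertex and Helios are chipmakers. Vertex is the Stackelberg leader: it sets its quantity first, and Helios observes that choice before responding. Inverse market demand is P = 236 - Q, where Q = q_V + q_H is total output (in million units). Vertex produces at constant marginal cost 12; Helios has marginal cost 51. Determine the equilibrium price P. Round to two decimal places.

The follower Helios best-responds to any q_V: π_H = (236 - Q)q_H - 51q_H.
Setting the follower's marginal profit to zero, 185 - q_V - 2q_H = 0, i.e. q_H = (185 - q_V)/2.
The leader anticipates this reaction. Substituting into P = 236 - Q gives P = 287/2 - (1/2)q_V, so π_V = (287/2 - (1/2)q_V)q_V - 12q_V.
Maximising: ∂π_V/∂q_V = 263/2 - q_V = 0, giving q_V = 263/2.
Then q_H = (185 - 263/2)/2 = 107/4.
Total output Q = 633/4, so price P = 236 - 633/4 = 311/4.

77.75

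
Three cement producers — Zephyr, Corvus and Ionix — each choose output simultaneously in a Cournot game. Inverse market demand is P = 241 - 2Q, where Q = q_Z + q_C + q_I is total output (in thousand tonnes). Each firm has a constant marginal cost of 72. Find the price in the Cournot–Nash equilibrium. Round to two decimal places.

114.25

Each firm earns π_i = (241 - 2Q)q_i - 72q_i.
First-order condition (treating rivals' output as given): 169 - 4q_i - 2·Σ_{j≠i} q_j = 0.
With identical firms every q_j equals q_i, so Σ_{j≠i} q_j = 2q_i and 169 = 8q_i, giving q_i = 169/8.
Total output Q = 507/8, so price P = 241 - 2·(507/8) = 457/4.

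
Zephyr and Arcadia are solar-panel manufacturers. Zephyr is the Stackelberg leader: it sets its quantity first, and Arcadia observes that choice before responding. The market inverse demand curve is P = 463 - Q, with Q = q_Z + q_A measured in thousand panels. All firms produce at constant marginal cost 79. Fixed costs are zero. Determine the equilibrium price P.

Solve by backward induction. Given q_Z, the follower Arcadia maximises π_A = (463 - q_Z - q_A)q_A - 79q_A.
∂π_A/∂q_A = 384 - q_Z - 2q_A = 0 gives the reaction function q_A = (384 - q_Z)/2.
The leader anticipates this reaction. Substituting into P = 463 - Q gives P = 271 - (1/2)q_Z, so π_Z = (271 - (1/2)q_Z)q_Z - 79q_Z.
Maximising: ∂π_Z/∂q_Z = 192 - q_Z = 0, giving q_Z = 192.
Then q_A = (384 - 192)/2 = 96.
Total output Q = 288, so price P = 463 - 288 = 175.

175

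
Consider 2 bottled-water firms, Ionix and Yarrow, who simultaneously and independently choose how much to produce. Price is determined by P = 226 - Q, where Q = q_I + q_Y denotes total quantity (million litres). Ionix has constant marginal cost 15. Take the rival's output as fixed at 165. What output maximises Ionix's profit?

With the rival's output fixed at 165, Ionix's profit is π_I = (226 - 165 - q_I)q_I - (15q_I) = (61 - q_I)q_I - (15q_I).
∂π_I/∂q_I = 46 - 2q_I = 0, so q_I = 23.

23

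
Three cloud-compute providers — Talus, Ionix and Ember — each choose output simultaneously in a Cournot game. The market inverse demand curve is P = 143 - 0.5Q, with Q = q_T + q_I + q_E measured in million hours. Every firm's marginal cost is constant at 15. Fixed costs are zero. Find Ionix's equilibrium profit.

2048

Each firm earns π_i = (143 - 0.5Q)q_i - 15q_i.
First-order condition (treating rivals' output as given): 128 - q_i - (1/2)·Σ_{j≠i} q_j = 0.
With identical firms every q_j equals q_i, so Σ_{j≠i} q_j = 2q_i and 128 = 2q_i, giving q_i = 64.
Price P = 143 - (1/2)·192 = 47.
Ionix's profit: (47 - 15)·64 = 2048.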